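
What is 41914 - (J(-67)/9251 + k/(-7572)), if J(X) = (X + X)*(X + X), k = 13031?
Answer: 2936000433757/70048572 ≈ 41914.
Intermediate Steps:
J(X) = 4*X² (J(X) = (2*X)*(2*X) = 4*X²)
41914 - (J(-67)/9251 + k/(-7572)) = 41914 - ((4*(-67)²)/9251 + 13031/(-7572)) = 41914 - ((4*4489)*(1/9251) + 13031*(-1/7572)) = 41914 - (17956*(1/9251) - 13031/7572) = 41914 - (17956/9251 - 13031/7572) = 41914 - 1*15413051/70048572 = 41914 - 15413051/70048572 = 2936000433757/70048572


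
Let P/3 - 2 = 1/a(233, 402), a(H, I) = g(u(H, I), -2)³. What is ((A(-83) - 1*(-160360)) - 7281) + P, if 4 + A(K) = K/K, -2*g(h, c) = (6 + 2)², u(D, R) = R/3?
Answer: 5016190973/32768 ≈ 1.5308e+5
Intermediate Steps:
u(D, R) = R/3 (u(D, R) = R*(⅓) = R/3)
g(h, c) = -32 (g(h, c) = -(6 + 2)²/2 = -½*8² = -½*64 = -32)
A(K) = -3 (A(K) = -4 + K/K = -4 + 1 = -3)
a(H, I) = -32768 (a(H, I) = (-32)³ = -32768)
P = 196605/32768 (P = 6 + 3/(-32768) = 6 + 3*(-1/32768) = 6 - 3/32768 = 196605/32768 ≈ 5.9999)
((A(-83) - 1*(-160360)) - 7281) + P = ((-3 - 1*(-160360)) - 7281) + 196605/32768 = ((-3 + 160360) - 7281) + 196605/32768 = (160357 - 7281) + 196605/32768 = 153076 + 196605/32768 = 5016190973/32768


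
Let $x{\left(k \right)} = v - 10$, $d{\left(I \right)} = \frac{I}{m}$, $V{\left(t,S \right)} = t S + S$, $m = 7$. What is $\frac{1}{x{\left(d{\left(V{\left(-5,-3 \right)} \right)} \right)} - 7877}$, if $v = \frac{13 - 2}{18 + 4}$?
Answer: $- \frac{2}{15773} \approx -0.0001268$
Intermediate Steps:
$V{\left(t,S \right)} = S + S t$ ($V{\left(t,S \right)} = S t + S = S + S t$)
$v = \frac{1}{2}$ ($v = \frac{11}{22} = 11 \cdot \frac{1}{22} = \frac{1}{2} \approx 0.5$)
$d{\left(I \right)} = \frac{I}{7}$
$x{\left(k \right)} = - \frac{19}{2}$ ($x{\left(k \right)} = \frac{1}{2} - 10 = - \frac{19}{2}$)
$\frac{1}{x{\left(d{\left(V{\left(-5,-3 \right)} \right)} \right)} - 7877} = \frac{1}{- \frac{19}{2} - 7877} = \frac{1}{- \frac{15773}{2}} = - \frac{2}{15773}$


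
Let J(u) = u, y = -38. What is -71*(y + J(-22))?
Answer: 4260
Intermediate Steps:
-71*(y + J(-22)) = -71*(-38 - 22) = -71*(-60) = 4260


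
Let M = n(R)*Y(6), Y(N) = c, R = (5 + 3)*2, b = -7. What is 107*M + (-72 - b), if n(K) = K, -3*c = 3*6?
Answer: -10337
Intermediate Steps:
R = 16 (R = 8*2 = 16)
c = -6 ≈ -6.0000
Y(N) = -6
M = -96 (M = 16*(-6) = -96)
107*M + (-72 - b) = 107*(-96) + (-72 - 1*(-7)) = -10272 + (-72 + 7) = -10272 - 65 = -10337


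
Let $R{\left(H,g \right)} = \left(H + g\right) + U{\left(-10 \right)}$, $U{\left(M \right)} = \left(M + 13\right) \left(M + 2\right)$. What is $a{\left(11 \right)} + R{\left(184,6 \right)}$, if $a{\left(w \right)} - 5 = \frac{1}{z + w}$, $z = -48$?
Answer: $\frac{6326}{37} \approx 170.97$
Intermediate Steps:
$a{\left(w \right)} = 5 + \frac{1}{-48 + w}$
$U{\left(M \right)} = \left(2 + M\right) \left(13 + M\right)$ ($U{\left(M \right)} = \left(13 + M\right) \left(2 + M\right) = \left(2 + M\right) \left(13 + M\right)$)
$R{\left(H,g \right)} = -24 + H + g$ ($R{\left(H,g \right)} = \left(H + g\right) + \left(26 + \left(-10\right)^{2} + 15 \left(-10\right)\right) = \left(H + g\right) + \left(26 + 100 - 150\right) = \left(H + g\right) - 24 = -24 + H + g$)
$a{\left(11 \right)} + R{\left(184,6 \right)} = \frac{-239 + 5 \cdot 11}{-48 + 11} + \left(-24 + 184 + 6\right) = \frac{-239 + 55}{-37} + 166 = \left(- \frac{1}{37}\right) \left(-184\right) + 166 = \frac{184}{37} + 166 = \frac{6326}{37}$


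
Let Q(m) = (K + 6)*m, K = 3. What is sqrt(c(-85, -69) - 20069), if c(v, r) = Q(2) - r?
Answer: I*sqrt(19982) ≈ 141.36*I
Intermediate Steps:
Q(m) = 9*m (Q(m) = (3 + 6)*m = 9*m)
c(v, r) = 18 - r (c(v, r) = 9*2 - r = 18 - r)
sqrt(c(-85, -69) - 20069) = sqrt((18 - 1*(-69)) - 20069) = sqrt((18 + 69) - 20069) = sqrt(87 - 20069) = sqrt(-19982) = I*sqrt(19982)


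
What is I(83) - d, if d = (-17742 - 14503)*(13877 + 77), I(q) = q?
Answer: 449946813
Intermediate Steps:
d = -449946730 (d = -32245*13954 = -449946730)
I(83) - d = 83 - 1*(-449946730) = 83 + 449946730 = 449946813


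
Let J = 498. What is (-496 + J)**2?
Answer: 4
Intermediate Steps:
(-496 + J)**2 = (-496 + 498)**2 = 2**2 = 4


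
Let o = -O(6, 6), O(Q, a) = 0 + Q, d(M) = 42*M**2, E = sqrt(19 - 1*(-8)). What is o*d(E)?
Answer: -6804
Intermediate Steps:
E = 3*sqrt(3) (E = sqrt(19 + 8) = sqrt(27) = 3*sqrt(3) ≈ 5.1962)
O(Q, a) = Q
o = -6 (o = -1*6 = -6)
o*d(E) = -252*(3*sqrt(3))**2 = -252*27 = -6*1134 = -6804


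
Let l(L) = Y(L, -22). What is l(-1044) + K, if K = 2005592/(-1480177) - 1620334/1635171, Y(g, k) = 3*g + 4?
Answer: -7576509223470526/2420342505267 ≈ -3130.3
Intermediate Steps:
Y(g, k) = 4 + 3*g
l(L) = 4 + 3*L
K = -5677866995350/2420342505267 (K = 2005592*(-1/1480177) - 1620334*1/1635171 = -2005592/1480177 - 1620334/1635171 = -5677866995350/2420342505267 ≈ -2.3459)
l(-1044) + K = (4 + 3*(-1044)) - 5677866995350/2420342505267 = (4 - 3132) - 5677866995350/2420342505267 = -3128 - 5677866995350/2420342505267 = -7576509223470526/2420342505267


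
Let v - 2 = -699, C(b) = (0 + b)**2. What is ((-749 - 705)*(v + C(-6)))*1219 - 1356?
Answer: 1171572230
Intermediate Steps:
C(b) = b**2
v = -697 (v = 2 - 699 = -697)
((-749 - 705)*(v + C(-6)))*1219 - 1356 = ((-749 - 705)*(-697 + (-6)**2))*1219 - 1356 = -1454*(-697 + 36)*1219 - 1356 = -1454*(-661)*1219 - 1356 = 961094*1219 - 1356 = 1171573586 - 1356 = 1171572230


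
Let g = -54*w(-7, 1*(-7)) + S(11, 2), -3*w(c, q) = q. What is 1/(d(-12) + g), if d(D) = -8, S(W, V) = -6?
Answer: -1/140 ≈ -0.0071429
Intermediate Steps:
w(c, q) = -q/3
g = -132 (g = -(-18)*1*(-7) - 6 = -(-18)*(-7) - 6 = -54*7/3 - 6 = -126 - 6 = -132)
1/(d(-12) + g) = 1/(-8 - 132) = 1/(-140) = -1/140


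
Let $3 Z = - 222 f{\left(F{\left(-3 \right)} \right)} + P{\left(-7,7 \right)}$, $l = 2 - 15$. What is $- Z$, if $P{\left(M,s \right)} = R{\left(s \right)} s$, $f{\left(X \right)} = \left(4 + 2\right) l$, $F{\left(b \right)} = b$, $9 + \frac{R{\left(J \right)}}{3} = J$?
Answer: $-5758$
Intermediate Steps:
$l = -13$ ($l = 2 - 15 = -13$)
$R{\left(J \right)} = -27 + 3 J$
$f{\left(X \right)} = -78$ ($f{\left(X \right)} = \left(4 + 2\right) \left(-13\right) = 6 \left(-13\right) = -78$)
$P{\left(M,s \right)} = s \left(-27 + 3 s\right)$ ($P{\left(M,s \right)} = \left(-27 + 3 s\right) s = s \left(-27 + 3 s\right)$)
$Z = 5758$ ($Z = \frac{\left(-222\right) \left(-78\right) + 3 \cdot 7 \left(-9 + 7\right)}{3} = \frac{17316 + 3 \cdot 7 \left(-2\right)}{3} = \frac{17316 - 42}{3} = \frac{1}{3} \cdot 17274 = 5758$)
$- Z = \left(-1\right) 5758 = -5758$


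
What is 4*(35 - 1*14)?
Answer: 84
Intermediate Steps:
4*(35 - 1*14) = 4*(35 - 14) = 4*21 = 84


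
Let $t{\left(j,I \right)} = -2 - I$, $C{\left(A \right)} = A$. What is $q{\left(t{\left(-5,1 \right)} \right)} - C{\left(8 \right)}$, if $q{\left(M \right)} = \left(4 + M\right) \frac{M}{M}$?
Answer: $-7$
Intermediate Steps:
$q{\left(M \right)} = 4 + M$ ($q{\left(M \right)} = \left(4 + M\right) 1 = 4 + M$)
$q{\left(t{\left(-5,1 \right)} \right)} - C{\left(8 \right)} = \left(4 - 3\right) - 8 = 1 - 8 = -7$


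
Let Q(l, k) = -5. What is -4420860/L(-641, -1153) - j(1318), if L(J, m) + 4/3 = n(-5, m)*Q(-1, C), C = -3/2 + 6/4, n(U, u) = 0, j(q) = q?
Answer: 3314327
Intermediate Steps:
C = 0 (C = -3*½ + 6*(¼) = -3/2 + 3/2 = 0)
L(J, m) = -4/3 (L(J, m) = -4/3 + 0*(-5) = -4/3 + 0 = -4/3)
-4420860/L(-641, -1153) - j(1318) = -4420860/(-4/3) - 1*1318 = -4420860*(-¾) - 1318 = 3315645 - 1318 = 3314327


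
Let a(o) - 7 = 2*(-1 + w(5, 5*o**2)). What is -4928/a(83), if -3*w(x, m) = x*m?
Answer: 2112/49205 ≈ 0.042922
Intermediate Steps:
w(x, m) = -m*x/3 (w(x, m) = -x*m/3 = -m*x/3)
a(o) = 5 - 50*o**2/3 (a(o) = 7 + 2*(-1 - 1/3*5*o**2*5) = 7 + 2*(-1 - 25*o**2/3) = 7 + (-2 - 50*o**2/3) = 5 - 50*o**2/3)
-4928/a(83) = -4928/(5 - 50/3*83**2) = -4928/(5 - 50/3*6889) = -4928/(5 - 344450/3) = -4928/(-344435/3) = -4928*(-3/344435) = 2112/49205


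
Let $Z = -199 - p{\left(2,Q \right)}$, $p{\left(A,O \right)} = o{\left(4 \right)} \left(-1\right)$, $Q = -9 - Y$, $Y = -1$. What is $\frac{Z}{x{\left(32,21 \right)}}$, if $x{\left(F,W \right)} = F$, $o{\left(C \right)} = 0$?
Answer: $- \frac{199}{32} \approx -6.2188$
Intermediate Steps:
$Q = -8$ ($Q = -9 - -1 = -9 + 1 = -8$)
$p{\left(A,O \right)} = 0$ ($p{\left(A,O \right)} = 0 \left(-1\right) = 0$)
$Z = -199$ ($Z = -199 - 0 = -199 + 0 = -199$)
$\frac{Z}{x{\left(32,21 \right)}} = - \frac{199}{32}$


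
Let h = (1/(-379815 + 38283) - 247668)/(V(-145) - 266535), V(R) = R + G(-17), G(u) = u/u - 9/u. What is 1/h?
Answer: 1548346934088/1437971305409 ≈ 1.0768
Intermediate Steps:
G(u) = 1 - 9/u
V(R) = 26/17 + R (V(R) = R + (-9 - 17)/(-17) = R - 1/17*(-26) = R + 26/17 = 26/17 + R)
h = 1437971305409/1548346934088 (h = (1/(-379815 + 38283) - 247668)/((26/17 - 145) - 266535) = (1/(-341532) - 247668)/(-2439/17 - 266535) = (-1/341532 - 247668)/(-4533534/17) = -84586547377/341532*(-17/4533534) = 1437971305409/1548346934088 ≈ 0.92871)
1/h = 1/(1437971305409/1548346934088) = 1548346934088/1437971305409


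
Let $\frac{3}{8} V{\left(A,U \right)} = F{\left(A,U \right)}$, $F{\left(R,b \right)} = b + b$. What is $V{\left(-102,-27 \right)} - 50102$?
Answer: $-50246$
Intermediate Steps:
$F{\left(R,b \right)} = 2 b$
$V{\left(A,U \right)} = \frac{16 U}{3}$ ($V{\left(A,U \right)} = \frac{8 \cdot 2 U}{3} = \frac{16 U}{3}$)
$V{\left(-102,-27 \right)} - 50102 = \frac{16}{3} \left(-27\right) - 50102 = -144 - 50102 = -50246$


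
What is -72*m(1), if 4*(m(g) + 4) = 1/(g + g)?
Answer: 279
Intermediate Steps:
m(g) = -4 + 1/(8*g) (m(g) = -4 + 1/(4*(g + g)) = -4 + 1/(4*((2*g))) = -4 + (1/(2*g))/4 = -4 + 1/(8*g))
-72*m(1) = -72*(-4 + (1/8)/1) = -72*(-4 + (1/8)*1) = -72*(-4 + 1/8) = -72*(-31/8) = 279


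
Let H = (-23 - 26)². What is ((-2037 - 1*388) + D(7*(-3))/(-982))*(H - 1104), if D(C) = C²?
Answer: -3089182927/982 ≈ -3.1458e+6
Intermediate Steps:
H = 2401 (H = (-49)² = 2401)
((-2037 - 1*388) + D(7*(-3))/(-982))*(H - 1104) = ((-2037 - 1*388) + (7*(-3))²/(-982))*(2401 - 1104) = ((-2037 - 388) + (-21)²*(-1/982))*1297 = (-2425 + 441*(-1/982))*1297 = (-2425 - 441/982)*1297 = -2381791/982*1297 = -3089182927/982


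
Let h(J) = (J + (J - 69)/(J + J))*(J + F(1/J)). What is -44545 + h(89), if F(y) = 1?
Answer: -3250715/89 ≈ -36525.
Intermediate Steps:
h(J) = (1 + J)*(J + (-69 + J)/(2*J)) (h(J) = (J + (J - 69)/(J + J))*(J + 1) = (J + (-69 + J)/((2*J)))*(1 + J) = (J + (-69 + J)*(1/(2*J)))*(1 + J) = (J + (-69 + J)/(2*J))*(1 + J) = (1 + J)*(J + (-69 + J)/(2*J)))
-44545 + h(89) = -44545 + (-34 + 89² - 69/2/89 + (3/2)*89) = -44545 + (-34 + 7921 - 69/2*1/89 + 267/2) = -44545 + (-34 + 7921 - 69/178 + 267/2) = -44545 + 713790/89 = -3250715/89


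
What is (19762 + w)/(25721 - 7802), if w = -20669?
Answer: -907/17919 ≈ -0.050617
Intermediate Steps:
(19762 + w)/(25721 - 7802) = (19762 - 20669)/(25721 - 7802) = -907/17919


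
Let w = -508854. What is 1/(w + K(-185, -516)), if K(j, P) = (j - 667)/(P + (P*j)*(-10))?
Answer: -79593/40501216351 ≈ -1.9652e-6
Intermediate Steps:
K(j, P) = (-667 + j)/(P - 10*P*j)
1/(w + K(-185, -516)) = 1/(-508854 + (667 - 1*(-185))/((-516)*(-1 + 10*(-185)))) = 1/(-508854 - (667 + 185)/(516*(-1 - 1850))) = 1/(-508854 - 1/516*852/(-1851)) = 1/(-508854 - 1/516*(-1/1851)*852) = 1/(-508854 + 71/79593) = 1/(-40501216351/79593) = -79593/40501216351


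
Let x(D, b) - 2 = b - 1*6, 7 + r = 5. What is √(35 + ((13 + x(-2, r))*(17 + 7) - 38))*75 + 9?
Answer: 9 + 75*√165 ≈ 972.39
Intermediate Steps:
r = -2 (r = -7 + 5 = -2)
x(D, b) = -4 + b (x(D, b) = 2 + (b - 1*6) = 2 + (b - 6) = 2 + (-6 + b) = -4 + b)
√(35 + ((13 + x(-2, r))*(17 + 7) - 38))*75 + 9 = √(35 + ((13 + (-4 - 2))*(17 + 7) - 38))*75 + 9 = √(35 + ((13 - 6)*24 - 38))*75 + 9 = √(35 + (7*24 - 38))*75 + 9 = √(35 + (168 - 38))*75 + 9 = √(35 + 130)*75 + 9 = √165*75 + 9 = 75*√165 + 9 = 9 + 75*√165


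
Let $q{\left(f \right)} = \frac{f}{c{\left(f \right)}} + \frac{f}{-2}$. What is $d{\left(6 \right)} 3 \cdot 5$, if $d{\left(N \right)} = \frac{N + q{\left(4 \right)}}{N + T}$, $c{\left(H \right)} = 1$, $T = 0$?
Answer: $20$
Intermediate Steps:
$q{\left(f \right)} = \frac{f}{2}$ ($q{\left(f \right)} = \frac{f}{1} + \frac{f}{-2} = f 1 + f \left(- \frac{1}{2}\right) = f - \frac{f}{2} = \frac{f}{2}$)
$d{\left(N \right)} = \frac{2 + N}{N}$ ($d{\left(N \right)} = \frac{N + \frac{1}{2} \cdot 4}{N + 0} = \frac{N + 2}{N} = \frac{2 + N}{N}$)
$d{\left(6 \right)} 3 \cdot 5 = \frac{2 + 6}{6} \cdot 3 \cdot 5 = \frac{1}{6} \cdot 8 \cdot 3 \cdot 5 = \frac{4}{3} \cdot 3 \cdot 5 = 4 \cdot 5 = 20$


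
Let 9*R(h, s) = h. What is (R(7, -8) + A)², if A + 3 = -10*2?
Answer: 40000/81 ≈ 493.83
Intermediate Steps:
A = -23 (A = -3 - 10*2 = -3 - 20 = -23)
R(h, s) = h/9
(R(7, -8) + A)² = ((⅑)*7 - 23)² = (7/9 - 23)² = (-200/9)² = 40000/81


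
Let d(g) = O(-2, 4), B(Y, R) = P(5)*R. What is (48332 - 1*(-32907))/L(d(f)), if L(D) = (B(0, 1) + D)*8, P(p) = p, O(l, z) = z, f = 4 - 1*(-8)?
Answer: 81239/72 ≈ 1128.3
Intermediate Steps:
f = 12 (f = 4 + 8 = 12)
B(Y, R) = 5*R
d(g) = 4
L(D) = 40 + 8*D (L(D) = (5*1 + D)*8 = (5 + D)*8 = 40 + 8*D)
(48332 - 1*(-32907))/L(d(f)) = (48332 - 1*(-32907))/(40 + 8*4) = (48332 + 32907)/(40 + 32) = 81239/72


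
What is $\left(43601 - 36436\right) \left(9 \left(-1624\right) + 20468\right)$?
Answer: $41929580$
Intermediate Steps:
$\left(43601 - 36436\right) \left(9 \left(-1624\right) + 20468\right) = 7165 \left(-14616 + 20468\right) = 7165 \cdot 5852 = 41929580$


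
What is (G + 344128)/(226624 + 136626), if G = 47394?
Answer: 195761/181625 ≈ 1.0778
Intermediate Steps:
(G + 344128)/(226624 + 136626) = (47394 + 344128)/(226624 + 136626) = 391522/363250 = 391522*(1/363250) = 195761/181625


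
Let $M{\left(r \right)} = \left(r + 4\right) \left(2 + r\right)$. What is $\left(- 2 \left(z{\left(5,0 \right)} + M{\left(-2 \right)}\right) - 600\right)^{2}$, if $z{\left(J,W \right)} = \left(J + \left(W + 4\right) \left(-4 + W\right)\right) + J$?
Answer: $345744$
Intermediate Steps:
$z{\left(J,W \right)} = 2 J + \left(-4 + W\right) \left(4 + W\right)$ ($z{\left(J,W \right)} = \left(J + \left(4 + W\right) \left(-4 + W\right)\right) + J = \left(J + \left(-4 + W\right) \left(4 + W\right)\right) + J = 2 J + \left(-4 + W\right) \left(4 + W\right)$)
$M{\left(r \right)} = \left(2 + r\right) \left(4 + r\right)$ ($M{\left(r \right)} = \left(4 + r\right) \left(2 + r\right) = \left(2 + r\right) \left(4 + r\right)$)
$\left(- 2 \left(z{\left(5,0 \right)} + M{\left(-2 \right)}\right) - 600\right)^{2} = \left(- 2 \left(\left(-16 + 0^{2} + 2 \cdot 5\right) + \left(8 + \left(-2\right)^{2} + 6 \left(-2\right)\right)\right) - 600\right)^{2} = \left(- 2 \left(\left(-16 + 0 + 10\right) + \left(8 + 4 - 12\right)\right) - 600\right)^{2} = \left(- 2 \left(-6 + 0\right) - 600\right)^{2} = \left(\left(-2\right) \left(-6\right) - 600\right)^{2} = \left(12 - 600\right)^{2} = \left(-588\right)^{2} = 345744$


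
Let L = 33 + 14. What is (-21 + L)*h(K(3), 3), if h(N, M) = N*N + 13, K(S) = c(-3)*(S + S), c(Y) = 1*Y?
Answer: 8762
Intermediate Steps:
c(Y) = Y
K(S) = -6*S (K(S) = -3*(S + S) = -6*S)
h(N, M) = 13 + N**2 (h(N, M) = N**2 + 13 = 13 + N**2)
L = 47
(-21 + L)*h(K(3), 3) = (-21 + 47)*(13 + (-6*3)**2) = 26*(13 + (-18)**2) = 26*(13 + 324) = 26*337 = 8762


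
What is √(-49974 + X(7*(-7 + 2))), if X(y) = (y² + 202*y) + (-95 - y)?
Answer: I*√55879 ≈ 236.39*I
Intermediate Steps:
X(y) = -95 + y² + 201*y
√(-49974 + X(7*(-7 + 2))) = √(-49974 + (-95 + (7*(-7 + 2))² + 201*(7*(-7 + 2)))) = √(-49974 + (-95 + (7*(-5))² + 201*(7*(-5)))) = √(-49974 + (-95 + (-35)² + 201*(-35))) = √(-49974 + (-95 + 1225 - 7035)) = √(-49974 - 5905) = √(-55879) = I*√55879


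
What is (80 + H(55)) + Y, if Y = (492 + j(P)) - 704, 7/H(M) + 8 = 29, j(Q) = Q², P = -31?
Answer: 2488/3 ≈ 829.33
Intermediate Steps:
H(M) = ⅓ (H(M) = 7/(-8 + 29) = 7/21 = 7*(1/21) = ⅓)
Y = 749 (Y = (492 + (-31)²) - 704 = (492 + 961) - 704 = 1453 - 704 = 749)
(80 + H(55)) + Y = (80 + ⅓) + 749 = 241/3 + 749 = 2488/3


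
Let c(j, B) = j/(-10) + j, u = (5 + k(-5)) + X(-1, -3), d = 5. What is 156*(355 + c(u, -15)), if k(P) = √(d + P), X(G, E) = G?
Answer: 279708/5 ≈ 55942.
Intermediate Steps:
k(P) = √(5 + P)
u = 4 (u = (5 + √(5 - 5)) - 1 = (5 + √0) - 1 = (5 + 0) - 1 = 5 - 1 = 4)
c(j, B) = 9*j/10 (c(j, B) = j*(-⅒) + j = -j/10 + j = 9*j/10)
156*(355 + c(u, -15)) = 156*(355 + (9/10)*4) = 156*(355 + 18/5) = 156*(1793/5) = 279708/5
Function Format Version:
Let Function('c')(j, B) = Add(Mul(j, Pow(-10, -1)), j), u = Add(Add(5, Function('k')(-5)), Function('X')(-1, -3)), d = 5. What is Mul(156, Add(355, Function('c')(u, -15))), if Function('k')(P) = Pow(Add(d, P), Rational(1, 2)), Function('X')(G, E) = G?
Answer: Rational(279708, 5) ≈ 55942.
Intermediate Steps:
Function('k')(P) = Pow(Add(5, P), Rational(1, 2))
u = 4 (u = Add(Add(5, Pow(Add(5, -5), Rational(1, 2))), -1) = Add(Add(5, Pow(0, Rational(1, 2))), -1) = Add(Add(5, 0), -1) = Add(5, -1) = 4)
Function('c')(j, B) = Mul(Rational(9, 10), j) (Function('c')(j, B) = Add(Mul(j, Rational(-1, 10)), j) = Add(Mul(Rational(-1, 10), j), j) = Mul(Rational(9, 10), j))
Mul(156, Add(355, Function('c')(u, -15))) = Mul(156, Add(355, Mul(Rational(9, 10), 4))) = Mul(156, Add(355, Rational(18, 5))) = Mul(156, Rational(1793, 5)) = Rational(279708, 5)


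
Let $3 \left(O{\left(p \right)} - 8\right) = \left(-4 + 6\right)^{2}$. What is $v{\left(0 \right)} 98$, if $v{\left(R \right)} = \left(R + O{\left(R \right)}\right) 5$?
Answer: $\frac{13720}{3} \approx 4573.3$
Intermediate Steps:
$O{\left(p \right)} = \frac{28}{3}$ ($O{\left(p \right)} = 8 + \frac{\left(-4 + 6\right)^{2}}{3} = 8 + \frac{2^{2}}{3} = 8 + \frac{1}{3} \cdot 4 = 8 + \frac{4}{3} = \frac{28}{3}$)
$v{\left(R \right)} = \frac{140}{3} + 5 R$ ($v{\left(R \right)} = \left(R + \frac{28}{3}\right) 5 = \left(\frac{28}{3} + R\right) 5 = \frac{140}{3} + 5 R$)
$v{\left(0 \right)} 98 = \left(\frac{140}{3} + 5 \cdot 0\right) 98 = \left(\frac{140}{3} + 0\right) 98 = \frac{140}{3} \cdot 98 = \frac{13720}{3}$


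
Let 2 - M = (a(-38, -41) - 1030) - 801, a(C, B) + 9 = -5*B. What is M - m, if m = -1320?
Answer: 2957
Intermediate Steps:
a(C, B) = -9 - 5*B
M = 1637 (M = 2 - (((-9 - 5*(-41)) - 1030) - 801) = 2 - (((-9 + 205) - 1030) - 801) = 2 - ((196 - 1030) - 801) = 2 - (-834 - 801) = 2 - 1*(-1635) = 2 + 1635 = 1637)
M - m = 1637 - 1*(-1320) = 1637 + 1320 = 2957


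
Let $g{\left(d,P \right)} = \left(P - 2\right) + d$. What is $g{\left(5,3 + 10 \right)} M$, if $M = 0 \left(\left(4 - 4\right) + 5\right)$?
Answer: $0$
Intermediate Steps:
$g{\left(d,P \right)} = -2 + P + d$ ($g{\left(d,P \right)} = \left(-2 + P\right) + d = -2 + P + d$)
$M = 0$ ($M = 0 \left(0 + 5\right) = 0 \cdot 5 = 0$)
$g{\left(5,3 + 10 \right)} M = \left(-2 + \left(3 + 10\right) + 5\right) 0 = \left(-2 + 13 + 5\right) 0 = 16 \cdot 0 = 0$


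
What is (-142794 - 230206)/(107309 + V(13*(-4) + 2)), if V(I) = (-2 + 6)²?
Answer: -14920/4293 ≈ -3.4754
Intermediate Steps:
V(I) = 16 (V(I) = 4² = 16)
(-142794 - 230206)/(107309 + V(13*(-4) + 2)) = (-142794 - 230206)/(107309 + 16) = -373000/107325 = -373000*1/107325 = -14920/4293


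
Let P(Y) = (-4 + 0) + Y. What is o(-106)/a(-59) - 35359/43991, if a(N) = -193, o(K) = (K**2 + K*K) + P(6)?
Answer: -995478021/8490263 ≈ -117.25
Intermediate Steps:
P(Y) = -4 + Y
o(K) = 2 + 2*K**2 (o(K) = (K**2 + K*K) + (-4 + 6) = (K**2 + K**2) + 2 = 2*K**2 + 2 = 2 + 2*K**2)
o(-106)/a(-59) - 35359/43991 = (2 + 2*(-106)**2)/(-193) - 35359/43991 = (2 + 2*11236)*(-1/193) - 35359*1/43991 = (2 + 22472)*(-1/193) - 35359/43991 = 22474*(-1/193) - 35359/43991 = -22474/193 - 35359/43991 = -995478021/8490263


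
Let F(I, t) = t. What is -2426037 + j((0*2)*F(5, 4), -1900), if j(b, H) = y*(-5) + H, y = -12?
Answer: -2427877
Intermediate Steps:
j(b, H) = 60 + H (j(b, H) = -12*(-5) + H = 60 + H)
-2426037 + j((0*2)*F(5, 4), -1900) = -2426037 + (60 - 1900) = -2426037 - 1840 = -2427877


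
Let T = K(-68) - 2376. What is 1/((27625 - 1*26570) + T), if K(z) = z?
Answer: -1/1389 ≈ -0.00071994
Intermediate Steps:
T = -2444 (T = -68 - 2376 = -2444)
1/((27625 - 1*26570) + T) = 1/((27625 - 1*26570) - 2444) = 1/((27625 - 26570) - 2444) = 1/(1055 - 2444) = 1/(-1389) = -1/1389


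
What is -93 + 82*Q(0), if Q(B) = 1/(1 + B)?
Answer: -11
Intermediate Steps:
-93 + 82*Q(0) = -93 + 82/(1 + 0) = -93 + 82/1 = -93 + 82*1 = -93 + 82 = -11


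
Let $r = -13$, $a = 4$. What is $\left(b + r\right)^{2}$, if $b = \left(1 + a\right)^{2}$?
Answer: $144$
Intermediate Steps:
$b = 25$ ($b = \left(1 + 4\right)^{2} = 5^{2} = 25$)
$\left(b + r\right)^{2} = \left(25 - 13\right)^{2} = 12^{2} = 144$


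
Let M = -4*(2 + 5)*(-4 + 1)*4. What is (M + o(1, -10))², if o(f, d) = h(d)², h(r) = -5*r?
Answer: 8042896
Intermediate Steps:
o(f, d) = 25*d² (o(f, d) = (-5*d)² = 25*d²)
M = 336 (M = -28*(-3)*4 = -4*(-21)*4 = 84*4 = 336)
(M + o(1, -10))² = (336 + 25*(-10)²)² = (336 + 25*100)² = (336 + 2500)² = 2836² = 8042896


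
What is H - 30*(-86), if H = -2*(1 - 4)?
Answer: 2586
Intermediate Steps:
H = 6 (H = -2*(-3) = 6)
H - 30*(-86) = 6 - 30*(-86) = 6 + 2580 = 2586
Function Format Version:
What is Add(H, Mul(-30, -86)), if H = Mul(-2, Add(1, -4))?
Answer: 2586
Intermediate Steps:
H = 6 (H = Mul(-2, -3) = 6)
Add(H, Mul(-30, -86)) = Add(6, Mul(-30, -86)) = Add(6, 2580) = 2586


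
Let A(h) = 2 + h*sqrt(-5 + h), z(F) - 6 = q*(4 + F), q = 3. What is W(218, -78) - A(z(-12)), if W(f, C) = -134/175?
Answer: -484/175 + 18*I*sqrt(23) ≈ -2.7657 + 86.325*I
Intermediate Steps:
z(F) = 18 + 3*F (z(F) = 6 + 3*(4 + F) = 6 + (12 + 3*F) = 18 + 3*F)
W(f, C) = -134/175 (W(f, C) = -134*1/175 = -134/175)
W(218, -78) - A(z(-12)) = -134/175 - (2 + (18 + 3*(-12))*sqrt(-5 + (18 + 3*(-12)))) = -134/175 - (2 + (18 - 36)*sqrt(-5 + (18 - 36))) = -134/175 - (2 - 18*sqrt(-5 - 18)) = -134/175 - (2 - 18*I*sqrt(23)) = -134/175 + (-2 + 18*I*sqrt(23)) = -484/175 + 18*I*sqrt(23)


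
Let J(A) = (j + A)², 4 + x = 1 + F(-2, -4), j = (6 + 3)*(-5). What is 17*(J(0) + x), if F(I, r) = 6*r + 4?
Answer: 34034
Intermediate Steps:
F(I, r) = 4 + 6*r
j = -45 (j = 9*(-5) = -45)
x = -23 (x = -4 + (1 + (4 + 6*(-4))) = -4 + (1 + (4 - 24)) = -4 + (1 - 20) = -4 - 19 = -23)
J(A) = (-45 + A)²
17*(J(0) + x) = 17*((-45 + 0)² - 23) = 17*((-45)² - 23) = 17*(2025 - 23) = 17*2002 = 34034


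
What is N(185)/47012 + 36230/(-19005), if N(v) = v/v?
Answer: -48663593/25527516 ≈ -1.9063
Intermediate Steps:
N(v) = 1
N(185)/47012 + 36230/(-19005) = 1/47012 + 36230/(-19005) = 1*(1/47012) + 36230*(-1/19005) = 1/47012 - 7246/3801 = -48663593/25527516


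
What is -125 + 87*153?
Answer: 13186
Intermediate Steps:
-125 + 87*153 = -125 + 13311 = 13186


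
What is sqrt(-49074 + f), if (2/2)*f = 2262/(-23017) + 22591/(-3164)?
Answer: I*sqrt(65076757375672246169)/36412894 ≈ 221.54*I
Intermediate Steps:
f = -527134015/72825788 (f = 2262/(-23017) + 22591/(-3164) = 2262*(-1/23017) + 22591*(-1/3164) = -2262/23017 - 22591/3164 = -527134015/72825788 ≈ -7.2383)
sqrt(-49074 + f) = sqrt(-49074 - 527134015/72825788) = sqrt(-3574379854327/72825788) = I*sqrt(65076757375672246169)/36412894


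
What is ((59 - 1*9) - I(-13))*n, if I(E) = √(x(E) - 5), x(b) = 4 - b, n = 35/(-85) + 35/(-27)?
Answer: -39200/459 + 1568*√3/459 ≈ -79.486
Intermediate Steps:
n = -784/459 (n = 35*(-1/85) + 35*(-1/27) = -7/17 - 35/27 = -784/459 ≈ -1.7081)
I(E) = √(-1 - E) (I(E) = √((4 - E) - 5) = √(-1 - E))
((59 - 1*9) - I(-13))*n = ((59 - 1*9) - √(-1 - 1*(-13)))*(-784/459) = ((59 - 9) - √(-1 + 13))*(-784/459) = (50 - √12)*(-784/459) = (50 - 2*√3)*(-784/459) = -39200/459 + 1568*√3/459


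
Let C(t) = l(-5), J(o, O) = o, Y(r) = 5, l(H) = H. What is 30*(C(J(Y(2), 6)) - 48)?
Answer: -1590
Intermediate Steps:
C(t) = -5
30*(C(J(Y(2), 6)) - 48) = 30*(-5 - 48) = 30*(-53) = -1590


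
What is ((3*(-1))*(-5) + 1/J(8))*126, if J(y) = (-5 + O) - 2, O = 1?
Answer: 1869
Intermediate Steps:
J(y) = -6 (J(y) = (-5 + 1) - 2 = -4 - 2 = -6)
((3*(-1))*(-5) + 1/J(8))*126 = ((3*(-1))*(-5) + 1/(-6))*126 = (-3*(-5) - ⅙)*126 = (15 - ⅙)*126 = (89/6)*126 = 1869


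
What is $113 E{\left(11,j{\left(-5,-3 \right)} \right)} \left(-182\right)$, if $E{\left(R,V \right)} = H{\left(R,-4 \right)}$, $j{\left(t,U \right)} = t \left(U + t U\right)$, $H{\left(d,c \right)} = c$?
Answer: $82264$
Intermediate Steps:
$j{\left(t,U \right)} = t \left(U + U t\right)$
$E{\left(R,V \right)} = -4$
$113 E{\left(11,j{\left(-5,-3 \right)} \right)} \left(-182\right) = 113 \left(-4\right) \left(-182\right) = \left(-452\right) \left(-182\right) = 82264$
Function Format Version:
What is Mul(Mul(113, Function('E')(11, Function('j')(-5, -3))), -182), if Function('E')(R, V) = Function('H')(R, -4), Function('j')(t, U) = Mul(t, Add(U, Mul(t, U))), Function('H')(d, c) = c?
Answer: 82264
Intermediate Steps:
Function('j')(t, U) = Mul(t, Add(U, Mul(U, t)))
Function('E')(R, V) = -4
Mul(Mul(113, Function('E')(11, Function('j')(-5, -3))), -182) = Mul(Mul(113, -4), -182) = Mul(-452, -182) = 82264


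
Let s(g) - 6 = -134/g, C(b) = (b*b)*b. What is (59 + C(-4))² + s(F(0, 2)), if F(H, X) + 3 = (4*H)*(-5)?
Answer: 227/3 ≈ 75.667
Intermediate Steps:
F(H, X) = -3 - 20*H (F(H, X) = -3 + (4*H)*(-5) = -3 - 20*H)
C(b) = b³ (C(b) = b²*b = b³)
s(g) = 6 - 134/g
(59 + C(-4))² + s(F(0, 2)) = (59 + (-4)³)² + (6 - 134/(-3 - 20*0)) = (59 - 64)² + (6 - 134/(-3 + 0)) = (-5)² + (6 - 134/(-3)) = 25 + (6 - 134*(-⅓)) = 25 + (6 + 134/3) = 25 + 152/3 = 227/3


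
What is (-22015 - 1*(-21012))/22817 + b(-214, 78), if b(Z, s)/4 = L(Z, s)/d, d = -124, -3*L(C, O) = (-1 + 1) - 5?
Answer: -207364/2121981 ≈ -0.097722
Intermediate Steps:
L(C, O) = 5/3 (L(C, O) = -((-1 + 1) - 5)/3 = -(0 - 5)/3 = -⅓*(-5) = 5/3)
b(Z, s) = -5/93 (b(Z, s) = 4*((5/3)/(-124)) = 4*((5/3)*(-1/124)) = 4*(-5/372) = -5/93)
(-22015 - 1*(-21012))/22817 + b(-214, 78) = (-22015 - 1*(-21012))/22817 - 5/93 = (-22015 + 21012)*(1/22817) - 5/93 = -1003*1/22817 - 5/93 = -1003/22817 - 5/93 = -207364/2121981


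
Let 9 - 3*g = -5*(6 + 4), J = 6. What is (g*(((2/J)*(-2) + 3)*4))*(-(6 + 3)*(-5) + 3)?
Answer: 26432/3 ≈ 8810.7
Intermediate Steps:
g = 59/3 (g = 3 - (-5)*(6 + 4)/3 = 3 - (-5)*10/3 = 3 - ⅓*(-50) = 3 + 50/3 = 59/3 ≈ 19.667)
(g*(((2/J)*(-2) + 3)*4))*(-(6 + 3)*(-5) + 3) = (59*(((2/6)*(-2) + 3)*4)/3)*(-(6 + 3)*(-5) + 3) = (59*(((2*(⅙))*(-2) + 3)*4)/3)*(-1*9*(-5) + 3) = (59*(((⅓)*(-2) + 3)*4)/3)*(-9*(-5) + 3) = (59*((-⅔ + 3)*4)/3)*(45 + 3) = (59*((7/3)*4)/3)*48 = ((59/3)*(28/3))*48 = (1652/9)*48 = 26432/3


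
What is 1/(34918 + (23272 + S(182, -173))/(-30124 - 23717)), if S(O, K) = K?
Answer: 53841/1879996939 ≈ 2.8639e-5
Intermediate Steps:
1/(34918 + (23272 + S(182, -173))/(-30124 - 23717)) = 1/(34918 + (23272 - 173)/(-30124 - 23717)) = 1/(34918 + 23099/(-53841)) = 1/(34918 + 23099*(-1/53841)) = 1/(34918 - 23099/53841) = 1/(1879996939/53841) = 53841/1879996939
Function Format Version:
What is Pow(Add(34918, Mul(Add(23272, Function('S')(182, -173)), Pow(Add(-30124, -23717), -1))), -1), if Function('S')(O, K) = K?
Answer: Rational(53841, 1879996939) ≈ 2.8639e-5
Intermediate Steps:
Pow(Add(34918, Mul(Add(23272, Function('S')(182, -173)), Pow(Add(-30124, -23717), -1))), -1) = Pow(Add(34918, Mul(Add(23272, -173), Pow(Add(-30124, -23717), -1))), -1) = Pow(Add(34918, Mul(23099, Pow(-53841, -1))), -1) = Pow(Add(34918, Mul(23099, Rational(-1, 53841))), -1) = Pow(Add(34918, Rational(-23099, 53841)), -1) = Pow(Rational(1879996939, 53841), -1) = Rational(53841, 1879996939)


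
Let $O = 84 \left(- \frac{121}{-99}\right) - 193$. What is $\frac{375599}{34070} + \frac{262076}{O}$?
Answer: $- \frac{26685000631}{9232970} \approx -2890.2$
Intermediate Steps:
$O = - \frac{271}{3}$ ($O = 84 \left(\left(-121\right) \left(- \frac{1}{99}\right)\right) - 193 = 84 \cdot \frac{11}{9} - 193 = \frac{308}{3} - 193 = - \frac{271}{3} \approx -90.333$)
$\frac{375599}{34070} + \frac{262076}{O} = \frac{375599}{34070} + \frac{262076}{- \frac{271}{3}} = 375599 \cdot \frac{1}{34070} + 262076 \left(- \frac{3}{271}\right) = \frac{375599}{34070} - \frac{786228}{271} = - \frac{26685000631}{9232970}$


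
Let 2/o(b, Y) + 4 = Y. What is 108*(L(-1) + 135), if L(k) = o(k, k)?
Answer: 72684/5 ≈ 14537.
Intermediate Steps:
o(b, Y) = 2/(-4 + Y)
L(k) = 2/(-4 + k)
108*(L(-1) + 135) = 108*(2/(-4 - 1) + 135) = 108*(2/(-5) + 135) = 108*(2*(-⅕) + 135) = 108*(-⅖ + 135) = 108*(673/5) = 72684/5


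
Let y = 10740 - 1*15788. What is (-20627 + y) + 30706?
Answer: 5031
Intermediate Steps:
y = -5048 (y = 10740 - 15788 = -5048)
(-20627 + y) + 30706 = (-20627 - 5048) + 30706 = -25675 + 30706 = 5031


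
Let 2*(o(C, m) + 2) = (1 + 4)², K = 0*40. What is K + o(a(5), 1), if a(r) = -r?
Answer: 21/2 ≈ 10.500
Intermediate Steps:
K = 0
o(C, m) = 21/2 (o(C, m) = -2 + (1 + 4)²/2 = -2 + (½)*5² = -2 + (½)*25 = -2 + 25/2 = 21/2)
K + o(a(5), 1) = 0 + 21/2 = 21/2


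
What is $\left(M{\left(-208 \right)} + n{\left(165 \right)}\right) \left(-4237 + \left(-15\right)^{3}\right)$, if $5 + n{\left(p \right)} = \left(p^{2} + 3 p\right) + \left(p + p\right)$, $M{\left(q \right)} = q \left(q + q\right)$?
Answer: $-872129676$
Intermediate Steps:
$M{\left(q \right)} = 2 q^{2}$ ($M{\left(q \right)} = q 2 q = 2 q^{2}$)
$n{\left(p \right)} = -5 + p^{2} + 5 p$ ($n{\left(p \right)} = -5 + \left(\left(p^{2} + 3 p\right) + \left(p + p\right)\right) = -5 + \left(\left(p^{2} + 3 p\right) + 2 p\right) = -5 + \left(p^{2} + 5 p\right) = -5 + p^{2} + 5 p$)
$\left(M{\left(-208 \right)} + n{\left(165 \right)}\right) \left(-4237 + \left(-15\right)^{3}\right) = \left(2 \left(-208\right)^{2} + \left(-5 + 165^{2} + 5 \cdot 165\right)\right) \left(-4237 + \left(-15\right)^{3}\right) = \left(2 \cdot 43264 + \left(-5 + 27225 + 825\right)\right) \left(-4237 - 3375\right) = \left(86528 + 28045\right) \left(-7612\right) = 114573 \left(-7612\right) = -872129676$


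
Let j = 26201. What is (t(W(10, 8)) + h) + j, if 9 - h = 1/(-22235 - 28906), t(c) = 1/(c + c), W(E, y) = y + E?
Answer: 16084884379/613692 ≈ 26210.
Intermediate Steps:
W(E, y) = E + y
t(c) = 1/(2*c)
h = 460270/51141 (h = 9 - 1/(-22235 - 28906) = 9 - 1/(-51141) = 9 - 1*(-1/51141) = 9 + 1/51141 = 460270/51141 ≈ 9.0000)
(t(W(10, 8)) + h) + j = (1/(2*(10 + 8)) + 460270/51141) + 26201 = ((½)/18 + 460270/51141) + 26201 = ((½)*(1/18) + 460270/51141) + 26201 = (1/36 + 460270/51141) + 26201 = 5540287/613692 + 26201 = 16084884379/613692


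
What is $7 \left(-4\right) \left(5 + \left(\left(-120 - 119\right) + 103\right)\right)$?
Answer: $3668$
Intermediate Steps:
$7 \left(-4\right) \left(5 + \left(\left(-120 - 119\right) + 103\right)\right) = - 28 \left(5 + \left(-239 + 103\right)\right) = - 28 \left(5 - 136\right) = \left(-28\right) \left(-131\right) = 3668$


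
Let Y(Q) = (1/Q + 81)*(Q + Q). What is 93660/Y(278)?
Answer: 6690/3217 ≈ 2.0796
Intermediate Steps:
Y(Q) = 2*Q*(81 + 1/Q) (Y(Q) = (81 + 1/Q)*(2*Q) = 2*Q*(81 + 1/Q))
93660/Y(278) = 93660/(2 + 162*278) = 93660/(2 + 45036) = 93660/45038 = 93660*(1/45038) = 6690/3217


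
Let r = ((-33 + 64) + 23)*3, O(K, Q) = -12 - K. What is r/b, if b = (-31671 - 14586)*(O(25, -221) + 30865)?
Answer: -9/79222822 ≈ -1.1360e-7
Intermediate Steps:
b = -1426010796 (b = (-31671 - 14586)*((-12 - 1*25) + 30865) = -46257*((-12 - 25) + 30865) = -46257*(-37 + 30865) = -46257*30828 = -1426010796)
r = 162 (r = (31 + 23)*3 = 54*3 = 162)
r/b = 162/(-1426010796) = 162*(-1/1426010796) = -9/79222822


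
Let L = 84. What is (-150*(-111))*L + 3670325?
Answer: 5068925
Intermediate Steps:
(-150*(-111))*L + 3670325 = -150*(-111)*84 + 3670325 = 16650*84 + 3670325 = 1398600 + 3670325 = 5068925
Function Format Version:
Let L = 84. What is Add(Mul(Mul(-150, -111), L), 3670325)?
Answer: 5068925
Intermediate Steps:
Add(Mul(Mul(-150, -111), L), 3670325) = Add(Mul(Mul(-150, -111), 84), 3670325) = Add(Mul(16650, 84), 3670325) = Add(1398600, 3670325) = 5068925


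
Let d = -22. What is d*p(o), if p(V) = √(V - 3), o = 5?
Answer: -22*√2 ≈ -31.113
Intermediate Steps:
p(V) = √(-3 + V)
d*p(o) = -22*√(-3 + 5) = -22*√2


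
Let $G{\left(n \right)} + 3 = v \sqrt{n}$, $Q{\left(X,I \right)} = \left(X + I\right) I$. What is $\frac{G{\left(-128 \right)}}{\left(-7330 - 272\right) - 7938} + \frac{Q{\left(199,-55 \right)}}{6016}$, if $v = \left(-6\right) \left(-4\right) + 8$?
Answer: $- \frac{640931}{486920} - \frac{64 i \sqrt{2}}{3885} \approx -1.3163 - 0.023297 i$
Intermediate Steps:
$Q{\left(X,I \right)} = I \left(I + X\right)$ ($Q{\left(X,I \right)} = \left(I + X\right) I = I \left(I + X\right)$)
$v = 32$ ($v = 24 + 8 = 32$)
$G{\left(n \right)} = -3 + 32 \sqrt{n}$
$\frac{G{\left(-128 \right)}}{\left(-7330 - 272\right) - 7938} + \frac{Q{\left(199,-55 \right)}}{6016} = \frac{-3 + 32 \sqrt{-128}}{\left(-7330 - 272\right) - 7938} + \frac{\left(-55\right) \left(-55 + 199\right)}{6016} = \frac{-3 + 32 \cdot 8 i \sqrt{2}}{-7602 - 7938} + \left(-55\right) 144 \cdot \frac{1}{6016} = \frac{-3 + 256 i \sqrt{2}}{-15540} - \frac{495}{376} = \left(-3 + 256 i \sqrt{2}\right) \left(- \frac{1}{15540}\right) - \frac{495}{376} = \left(\frac{1}{5180} - \frac{64 i \sqrt{2}}{3885}\right) - \frac{495}{376} = - \frac{640931}{486920} - \frac{64 i \sqrt{2}}{3885}$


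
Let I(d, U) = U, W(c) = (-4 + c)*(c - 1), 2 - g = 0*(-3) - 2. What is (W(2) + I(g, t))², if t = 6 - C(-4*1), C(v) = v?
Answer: 64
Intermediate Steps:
g = 4 (g = 2 - (0*(-3) - 2) = 2 - (0 - 2) = 2 - 1*(-2) = 2 + 2 = 4)
W(c) = (-1 + c)*(-4 + c) (W(c) = (-4 + c)*(-1 + c) = (-1 + c)*(-4 + c))
t = 10 (t = 6 - (-4) = 6 - 1*(-4) = 6 + 4 = 10)
(W(2) + I(g, t))² = ((4 + 2² - 5*2) + 10)² = ((4 + 4 - 10) + 10)² = (-2 + 10)² = 8² = 64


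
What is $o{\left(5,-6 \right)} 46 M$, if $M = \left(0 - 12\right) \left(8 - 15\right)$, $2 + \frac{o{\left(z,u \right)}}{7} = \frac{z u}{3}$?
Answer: $-324576$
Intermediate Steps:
$o{\left(z,u \right)} = -14 + \frac{7 u z}{3}$ ($o{\left(z,u \right)} = -14 + 7 \frac{z u}{3} = -14 + 7 u z \frac{1}{3} = -14 + 7 \frac{u z}{3} = -14 + \frac{7 u z}{3}$)
$M = 84$ ($M = \left(-12\right) \left(-7\right) = 84$)
$o{\left(5,-6 \right)} 46 M = \left(-14 + \frac{7}{3} \left(-6\right) 5\right) 46 \cdot 84 = \left(-14 - 70\right) 46 \cdot 84 = \left(-84\right) 46 \cdot 84 = \left(-3864\right) 84 = -324576$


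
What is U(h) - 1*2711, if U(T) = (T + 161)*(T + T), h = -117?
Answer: -13007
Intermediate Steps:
U(T) = 2*T*(161 + T) (U(T) = (161 + T)*(2*T) = 2*T*(161 + T))
U(h) - 1*2711 = 2*(-117)*(161 - 117) - 1*2711 = 2*(-117)*44 - 2711 = -10296 - 2711 = -13007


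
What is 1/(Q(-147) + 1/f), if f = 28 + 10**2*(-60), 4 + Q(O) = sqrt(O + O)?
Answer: -47555036/3685376939 - 249653488*I*sqrt(6)/11056130817 ≈ -0.012904 - 0.055311*I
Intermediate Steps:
Q(O) = -4 + sqrt(2)*sqrt(O) (Q(O) = -4 + sqrt(O + O) = -4 + sqrt(2*O) = -4 + sqrt(2)*sqrt(O))
f = -5972 (f = 28 + 100*(-60) = 28 - 6000 = -5972)
1/(Q(-147) + 1/f) = 1/((-4 + sqrt(2)*sqrt(-147)) + 1/(-5972)) = 1/((-4 + sqrt(2)*(7*I*sqrt(3))) - 1/5972) = 1/((-4 + 7*I*sqrt(6)) - 1/5972) = 1/(-23889/5972 + 7*I*sqrt(6))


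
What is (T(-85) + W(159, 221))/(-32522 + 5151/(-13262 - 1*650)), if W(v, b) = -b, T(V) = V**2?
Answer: -97439648/452451215 ≈ -0.21536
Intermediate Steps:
(T(-85) + W(159, 221))/(-32522 + 5151/(-13262 - 1*650)) = ((-85)**2 - 1*221)/(-32522 + 5151/(-13262 - 1*650)) = (7225 - 221)/(-32522 + 5151/(-13262 - 650)) = 7004/(-32522 + 5151/(-13912)) = 7004/(-32522 + 5151*(-1/13912)) = 7004/(-32522 - 5151/13912) = 7004/(-452451215/13912) = 7004*(-13912/452451215) = -97439648/452451215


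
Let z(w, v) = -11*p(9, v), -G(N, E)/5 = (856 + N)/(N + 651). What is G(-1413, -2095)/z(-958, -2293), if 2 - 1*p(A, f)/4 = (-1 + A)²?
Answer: -2785/2078736 ≈ -0.0013398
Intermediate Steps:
p(A, f) = 8 - 4*(-1 + A)²
G(N, E) = -5*(856 + N)/(651 + N) (G(N, E) = -5*(856 + N)/(N + 651) = -5*(856 + N)/(651 + N))
z(w, v) = 2728 (z(w, v) = -11*(8 - 4*(-1 + 9)²) = -11*(8 - 4*8²) = -11*(8 - 4*64) = -11*(8 - 256) = -11*(-248) = 2728)
G(-1413, -2095)/z(-958, -2293) = (5*(-856 - 1*(-1413))/(651 - 1413))/2728 = (5*(-856 + 1413)/(-762))*(1/2728) = (5*(-1/762)*557)*(1/2728) = -2785/762*1/2728 = -2785/2078736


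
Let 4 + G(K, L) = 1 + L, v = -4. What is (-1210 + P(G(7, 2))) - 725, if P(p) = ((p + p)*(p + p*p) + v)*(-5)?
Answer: -1915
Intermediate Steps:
G(K, L) = -3 + L (G(K, L) = -4 + (1 + L) = -3 + L)
P(p) = 20 - 10*p*(p + p²) (P(p) = ((p + p)*(p + p*p) - 4)*(-5) = ((2*p)*(p + p²) - 4)*(-5) = (2*p*(p + p²) - 4)*(-5) = (-4 + 2*p*(p + p²))*(-5) = 20 - 10*p*(p + p²))
(-1210 + P(G(7, 2))) - 725 = (-1210 + (20 - 10*(-3 + 2)² - 10*(-3 + 2)³)) - 725 = (-1210 + (20 - 10*(-1)² - 10*(-1)³)) - 725 = (-1210 + (20 - 10*1 - 10*(-1))) - 725 = (-1210 + (20 - 10 + 10)) - 725 = (-1210 + 20) - 725 = -1190 - 725 = -1915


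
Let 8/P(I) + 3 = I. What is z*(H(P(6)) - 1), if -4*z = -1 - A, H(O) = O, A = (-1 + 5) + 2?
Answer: 35/12 ≈ 2.9167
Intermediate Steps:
A = 6 (A = 4 + 2 = 6)
P(I) = 8/(-3 + I)
z = 7/4 (z = -(-1 - 1*6)/4 = -(-1 - 6)/4 = -¼*(-7) = 7/4 ≈ 1.7500)
z*(H(P(6)) - 1) = 7*(8/(-3 + 6) - 1)/4 = 7*(8/3 - 1)/4 = (7/4)*(5/3) = 35/12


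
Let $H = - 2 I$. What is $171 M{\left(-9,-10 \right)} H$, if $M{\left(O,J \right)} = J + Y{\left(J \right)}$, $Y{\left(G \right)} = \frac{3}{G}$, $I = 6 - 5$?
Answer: $\frac{17613}{5} \approx 3522.6$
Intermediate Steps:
$I = 1$
$H = -2$ ($H = \left(-2\right) 1 = -2$)
$M{\left(O,J \right)} = J + \frac{3}{J}$
$171 M{\left(-9,-10 \right)} H = 171 \left(-10 + \frac{3}{-10}\right) \left(-2\right) = 171 \left(-10 + 3 \left(- \frac{1}{10}\right)\right) \left(-2\right) = 171 \left(-10 - \frac{3}{10}\right) \left(-2\right) = 171 \left(- \frac{103}{10}\right) \left(-2\right) = \left(- \frac{17613}{10}\right) \left(-2\right) = \frac{17613}{5}$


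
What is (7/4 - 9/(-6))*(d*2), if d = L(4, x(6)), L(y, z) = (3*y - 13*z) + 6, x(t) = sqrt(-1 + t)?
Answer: 117 - 169*sqrt(5)/2 ≈ -71.948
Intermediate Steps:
L(y, z) = 6 - 13*z + 3*y (L(y, z) = (-13*z + 3*y) + 6 = 6 - 13*z + 3*y)
d = 18 - 13*sqrt(5) (d = 6 - 13*sqrt(-1 + 6) + 3*4 = 6 - 13*sqrt(5) + 12 = 18 - 13*sqrt(5) ≈ -11.069)
(7/4 - 9/(-6))*(d*2) = (7/4 - 9/(-6))*((18 - 13*sqrt(5))*2) = (7*(1/4) - 9*(-1/6))*(36 - 26*sqrt(5)) = (7/4 + 3/2)*(36 - 26*sqrt(5)) = 13*(36 - 26*sqrt(5))/4 = 117 - 169*sqrt(5)/2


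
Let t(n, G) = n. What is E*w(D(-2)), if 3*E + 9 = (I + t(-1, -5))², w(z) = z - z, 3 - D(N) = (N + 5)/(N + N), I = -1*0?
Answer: 0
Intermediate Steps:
I = 0
D(N) = 3 - (5 + N)/(2*N) (D(N) = 3 - (N + 5)/(N + N) = 3 - (5 + N)/(2*N))
w(z) = 0
E = -8/3 (E = -3 + (0 - 1)²/3 = -3 + (⅓)*(-1)² = -3 + (⅓)*1 = -3 + ⅓ = -8/3 ≈ -2.6667)
E*w(D(-2)) = -8/3*0 = 0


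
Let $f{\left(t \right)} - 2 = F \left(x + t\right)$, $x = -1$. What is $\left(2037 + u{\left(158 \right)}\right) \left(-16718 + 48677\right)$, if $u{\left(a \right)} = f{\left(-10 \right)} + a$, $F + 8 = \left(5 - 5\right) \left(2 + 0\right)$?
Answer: $73026315$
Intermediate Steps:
$F = -8$ ($F = -8 + \left(5 - 5\right) \left(2 + 0\right) = -8 + 0 \cdot 2 = -8 + 0 = -8$)
$f{\left(t \right)} = 10 - 8 t$ ($f{\left(t \right)} = 2 - 8 \left(-1 + t\right) = 2 - \left(-8 + 8 t\right) = 10 - 8 t$)
$u{\left(a \right)} = 90 + a$ ($u{\left(a \right)} = \left(10 - -80\right) + a = \left(10 + 80\right) + a = 90 + a$)
$\left(2037 + u{\left(158 \right)}\right) \left(-16718 + 48677\right) = \left(2037 + \left(90 + 158\right)\right) \left(-16718 + 48677\right) = \left(2037 + 248\right) 31959 = 2285 \cdot 31959 = 73026315$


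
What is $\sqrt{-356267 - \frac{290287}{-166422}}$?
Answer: $\frac{i \sqrt{9867223019077314}}{166422} \approx 596.88 i$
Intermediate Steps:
$\sqrt{-356267 - \frac{290287}{-166422}} = \sqrt{-356267 - - \frac{290287}{166422}} = \sqrt{-356267 + \frac{290287}{166422}} = \sqrt{- \frac{59290376387}{166422}} = \frac{i \sqrt{9867223019077314}}{166422}$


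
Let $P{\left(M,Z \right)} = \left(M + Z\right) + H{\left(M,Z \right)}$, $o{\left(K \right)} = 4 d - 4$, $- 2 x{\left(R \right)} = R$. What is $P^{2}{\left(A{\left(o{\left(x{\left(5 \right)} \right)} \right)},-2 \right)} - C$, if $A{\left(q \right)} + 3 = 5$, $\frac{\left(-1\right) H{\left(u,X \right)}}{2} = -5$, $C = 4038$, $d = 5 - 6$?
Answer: $-3938$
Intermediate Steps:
$d = -1$ ($d = 5 - 6 = -1$)
$x{\left(R \right)} = - \frac{R}{2}$
$o{\left(K \right)} = -8$ ($o{\left(K \right)} = 4 \left(-1\right) - 4 = -4 - 4 = -8$)
$H{\left(u,X \right)} = 10$ ($H{\left(u,X \right)} = \left(-2\right) \left(-5\right) = 10$)
$A{\left(q \right)} = 2$ ($A{\left(q \right)} = -3 + 5 = 2$)
$P{\left(M,Z \right)} = 10 + M + Z$ ($P{\left(M,Z \right)} = \left(M + Z\right) + 10 = 10 + M + Z$)
$P^{2}{\left(A{\left(o{\left(x{\left(5 \right)} \right)} \right)},-2 \right)} - C = \left(10 + 2 - 2\right)^{2} - 4038 = 10^{2} - 4038 = 100 - 4038 = -3938$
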